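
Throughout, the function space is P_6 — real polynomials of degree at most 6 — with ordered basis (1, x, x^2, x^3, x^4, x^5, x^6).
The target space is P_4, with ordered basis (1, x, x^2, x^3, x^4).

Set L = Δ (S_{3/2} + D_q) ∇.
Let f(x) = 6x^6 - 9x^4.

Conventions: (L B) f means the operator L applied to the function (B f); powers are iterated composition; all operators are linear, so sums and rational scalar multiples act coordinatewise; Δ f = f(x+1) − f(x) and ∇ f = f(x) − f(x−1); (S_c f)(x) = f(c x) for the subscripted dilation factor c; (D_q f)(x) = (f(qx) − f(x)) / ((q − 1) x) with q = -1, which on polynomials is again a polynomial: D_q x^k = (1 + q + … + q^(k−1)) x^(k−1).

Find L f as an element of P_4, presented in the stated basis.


∇ f = 36x^5 - 90x^4 + 84x^3 - 36x^2 + 3
S_{3/2} ∇ f = (2187/8)x^5 - (3645/8)x^4 + (567/2)x^3 - 81x^2 + 3
D_q ∇ f = 36x^4 + 84x^2
(S_{3/2} + D_q) ∇ f = (2187/8)x^5 - (3357/8)x^4 + (567/2)x^3 + 3x^2 + 3
Δ (S_{3/2} + D_q) ∇ f = (10935/8)x^4 + (4221/4)x^3 + (2133/2)x^2 + (4359/8)x + 561/4

the result is g(x) = (10935/8)x^4 + (4221/4)x^3 + (2133/2)x^2 + (4359/8)x + 561/4


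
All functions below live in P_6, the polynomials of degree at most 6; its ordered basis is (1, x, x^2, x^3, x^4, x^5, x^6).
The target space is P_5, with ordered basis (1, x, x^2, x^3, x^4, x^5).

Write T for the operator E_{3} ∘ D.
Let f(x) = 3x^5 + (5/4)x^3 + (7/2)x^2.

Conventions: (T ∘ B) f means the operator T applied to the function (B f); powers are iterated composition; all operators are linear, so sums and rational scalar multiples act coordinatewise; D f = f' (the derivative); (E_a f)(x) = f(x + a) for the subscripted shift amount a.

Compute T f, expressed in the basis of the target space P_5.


the image equals g(x) = 15x^4 + 180x^3 + (3255/4)x^2 + (3299/2)x + 5079/4

D f = 15x^4 + (15/4)x^2 + 7x
E_{3} D f = 15x^4 + 180x^3 + (3255/4)x^2 + (3299/2)x + 5079/4


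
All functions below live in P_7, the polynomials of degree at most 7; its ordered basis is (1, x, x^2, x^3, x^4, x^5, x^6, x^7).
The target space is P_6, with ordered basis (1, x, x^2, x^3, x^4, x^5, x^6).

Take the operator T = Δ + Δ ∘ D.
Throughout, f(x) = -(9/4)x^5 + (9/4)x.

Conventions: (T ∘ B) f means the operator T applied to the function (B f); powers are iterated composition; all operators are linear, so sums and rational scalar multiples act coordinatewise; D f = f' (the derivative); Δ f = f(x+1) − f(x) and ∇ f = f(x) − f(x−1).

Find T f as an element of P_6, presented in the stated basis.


Δ f = -(45/4)x^4 - (45/2)x^3 - (45/2)x^2 - (45/4)x
D f = -(45/4)x^4 + 9/4
Δ D f = -45x^3 - (135/2)x^2 - 45x - 45/4
(Δ + Δ ∘ D) f = -(45/4)x^4 - (135/2)x^3 - 90x^2 - (225/4)x - 45/4

the image equals g(x) = -(45/4)x^4 - (135/2)x^3 - 90x^2 - (225/4)x - 45/4


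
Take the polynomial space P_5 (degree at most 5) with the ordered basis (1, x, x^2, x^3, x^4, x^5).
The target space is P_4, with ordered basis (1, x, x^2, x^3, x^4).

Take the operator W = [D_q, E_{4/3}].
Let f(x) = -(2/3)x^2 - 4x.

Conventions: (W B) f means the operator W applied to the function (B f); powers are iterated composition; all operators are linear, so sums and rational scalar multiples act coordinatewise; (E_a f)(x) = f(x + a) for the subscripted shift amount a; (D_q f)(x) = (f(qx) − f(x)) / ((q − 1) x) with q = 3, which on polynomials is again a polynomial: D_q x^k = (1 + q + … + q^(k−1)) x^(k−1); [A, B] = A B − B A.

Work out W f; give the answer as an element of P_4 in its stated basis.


E_{4/3} f = -(2/3)x^2 - (52/9)x - 176/27
D_q E_{4/3} f = -(8/3)x - 52/9
D_q f = -(8/3)x - 4
E_{4/3} D_q f = -(8/3)x - 68/9
[D_q, E_{4/3}] f = 16/9

the result is g(x) = 16/9


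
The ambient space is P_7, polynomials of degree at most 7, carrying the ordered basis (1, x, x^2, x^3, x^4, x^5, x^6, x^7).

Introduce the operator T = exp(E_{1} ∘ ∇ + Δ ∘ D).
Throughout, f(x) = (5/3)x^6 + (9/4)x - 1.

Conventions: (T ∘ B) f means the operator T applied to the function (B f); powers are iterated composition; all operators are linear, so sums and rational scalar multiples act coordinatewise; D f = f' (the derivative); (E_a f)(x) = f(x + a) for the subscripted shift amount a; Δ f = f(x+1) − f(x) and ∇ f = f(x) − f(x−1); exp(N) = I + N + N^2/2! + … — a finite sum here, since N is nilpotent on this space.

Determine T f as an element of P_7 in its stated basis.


order-1 term: 10x^5 + 75x^4 + (400/3)x^3 + 125x^2 + 60x + 167/12
order-2 term: 25x^4 + 300x^3 + 1075x^2 + 1450x + 2105/3
order-3 term: (100/3)x^3 + 450x^2 + 1750x + 2000
order-4 term: 25x^2 + 300x + 2425/3
order-5 term: 10x + 75
order-6 term: 5/3
the series for exp(E_{1} ∘ ∇ + Δ ∘ D) f terminates at order 6
exp(E_{1} ∘ ∇ + Δ ∘ D) f = (5/3)x^6 + 10x^5 + 100x^4 + (1400/3)x^3 + 1675x^2 + (14289/4)x + 43195/12

g(x) = (5/3)x^6 + 10x^5 + 100x^4 + (1400/3)x^3 + 1675x^2 + (14289/4)x + 43195/12


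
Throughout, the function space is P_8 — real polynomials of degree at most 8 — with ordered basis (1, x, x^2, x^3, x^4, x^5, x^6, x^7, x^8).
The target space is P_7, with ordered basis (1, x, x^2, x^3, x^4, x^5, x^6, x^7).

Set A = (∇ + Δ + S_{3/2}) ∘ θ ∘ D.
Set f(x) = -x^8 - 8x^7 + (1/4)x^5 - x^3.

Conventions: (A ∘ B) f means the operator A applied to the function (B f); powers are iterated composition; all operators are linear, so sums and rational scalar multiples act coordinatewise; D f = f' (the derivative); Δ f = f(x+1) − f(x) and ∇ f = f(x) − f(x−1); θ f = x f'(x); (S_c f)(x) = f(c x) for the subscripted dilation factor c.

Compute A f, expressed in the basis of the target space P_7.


the result is g(x) = -(15309/16)x^7 - (18445/4)x^6 - 4032x^5 - (62315/16)x^4 - 13400x^3 - (4731/2)x^2 - 4016x - 112

D f = -8x^7 - 56x^6 + (5/4)x^4 - 3x^2
θ D f = -56x^7 - 336x^6 + 5x^4 - 6x^2
∇ θ D f = -392x^6 - 840x^5 + 3080x^4 - 4740x^3 + 3834x^2 - 1616x + 281
Δ θ D f = -392x^6 - 3192x^5 - 7000x^4 - 8660x^3 - 6186x^2 - 2400x - 393
S_{3/2} θ D f = -(15309/16)x^7 - (15309/4)x^6 + (405/16)x^4 - (27/2)x^2
(∇ + Δ + S_{3/2}) θ D f = -(15309/16)x^7 - (18445/4)x^6 - 4032x^5 - (62315/16)x^4 - 13400x^3 - (4731/2)x^2 - 4016x - 112


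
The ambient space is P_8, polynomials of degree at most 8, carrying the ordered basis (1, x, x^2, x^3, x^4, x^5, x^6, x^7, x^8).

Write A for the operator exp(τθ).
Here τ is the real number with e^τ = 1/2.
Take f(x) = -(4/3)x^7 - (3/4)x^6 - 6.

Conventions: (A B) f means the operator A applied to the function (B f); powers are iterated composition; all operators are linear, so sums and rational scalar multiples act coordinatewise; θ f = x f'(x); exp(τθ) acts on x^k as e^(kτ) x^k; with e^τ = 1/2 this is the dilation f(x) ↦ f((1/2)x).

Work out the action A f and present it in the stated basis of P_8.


exp(τθ) x^k = e^(kτ) x^k; with e^τ = 1/2 this sends x^k to (1/2)^k x^k
x^6 ↦ 1/64 x^6
x^7 ↦ 1/128 x^7
applying this coordinatewise to f: exp(τθ) f = -(1/96)x^7 - (3/256)x^6 - 6

g(x) = -(1/96)x^7 - (3/256)x^6 - 6


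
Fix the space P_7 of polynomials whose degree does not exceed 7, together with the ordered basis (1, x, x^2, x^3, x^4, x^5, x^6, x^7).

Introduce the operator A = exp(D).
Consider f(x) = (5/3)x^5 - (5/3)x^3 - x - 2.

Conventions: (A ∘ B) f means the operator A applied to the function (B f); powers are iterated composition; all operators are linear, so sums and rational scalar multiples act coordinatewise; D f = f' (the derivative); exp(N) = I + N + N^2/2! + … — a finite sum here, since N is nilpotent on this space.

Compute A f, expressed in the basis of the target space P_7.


order-1 term: (25/3)x^4 - 5x^2 - 1
order-2 term: (50/3)x^3 - 5x
order-3 term: (50/3)x^2 - 5/3
order-4 term: (25/3)x
order-5 term: 5/3
the series for exp(D) f terminates at order 5
exp(D) f = (5/3)x^5 + (25/3)x^4 + 15x^3 + (35/3)x^2 + (7/3)x - 3

the result is g(x) = (5/3)x^5 + (25/3)x^4 + 15x^3 + (35/3)x^2 + (7/3)x - 3


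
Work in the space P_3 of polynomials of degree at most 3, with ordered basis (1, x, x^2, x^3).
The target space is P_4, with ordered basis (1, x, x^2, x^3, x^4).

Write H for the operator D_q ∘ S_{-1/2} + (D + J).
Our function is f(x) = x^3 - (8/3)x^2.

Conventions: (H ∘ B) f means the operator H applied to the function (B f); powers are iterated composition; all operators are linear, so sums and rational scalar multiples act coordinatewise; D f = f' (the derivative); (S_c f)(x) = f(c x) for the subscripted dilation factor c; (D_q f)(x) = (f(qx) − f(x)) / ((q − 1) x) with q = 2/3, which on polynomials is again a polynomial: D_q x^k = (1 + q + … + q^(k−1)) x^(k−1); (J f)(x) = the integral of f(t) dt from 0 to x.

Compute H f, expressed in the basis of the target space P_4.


S_{-1/2} f = -(1/8)x^3 - (2/3)x^2
D_q S_{-1/2} f = -(19/72)x^2 - (10/9)x
D f = 3x^2 - (16/3)x
J f = (1/4)x^4 - (8/9)x^3
(D + J) f = (1/4)x^4 - (8/9)x^3 + 3x^2 - (16/3)x
(D_q ∘ S_{-1/2} + (D + J)) f = (1/4)x^4 - (8/9)x^3 + (197/72)x^2 - (58/9)x

the image equals g(x) = (1/4)x^4 - (8/9)x^3 + (197/72)x^2 - (58/9)x


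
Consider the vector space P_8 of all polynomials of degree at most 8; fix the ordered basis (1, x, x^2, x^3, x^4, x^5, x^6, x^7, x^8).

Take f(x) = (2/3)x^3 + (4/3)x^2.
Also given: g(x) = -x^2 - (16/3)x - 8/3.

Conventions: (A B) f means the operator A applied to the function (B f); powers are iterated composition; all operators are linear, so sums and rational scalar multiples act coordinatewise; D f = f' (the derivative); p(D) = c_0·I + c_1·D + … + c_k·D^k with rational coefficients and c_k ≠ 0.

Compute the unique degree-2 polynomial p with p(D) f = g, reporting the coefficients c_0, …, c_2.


D^0 f = (2/3)x^3 + (4/3)x^2
D^1 f = 2x^2 + (8/3)x
D^2 f = 4x + 8/3
matching coefficients of g against c_0 f + c_1 Df + … from the top degree down determines the c_i
solution: c_0 = 0, c_1 = -1/2, c_2 = -1

c_0 = 0, c_1 = -1/2, c_2 = -1


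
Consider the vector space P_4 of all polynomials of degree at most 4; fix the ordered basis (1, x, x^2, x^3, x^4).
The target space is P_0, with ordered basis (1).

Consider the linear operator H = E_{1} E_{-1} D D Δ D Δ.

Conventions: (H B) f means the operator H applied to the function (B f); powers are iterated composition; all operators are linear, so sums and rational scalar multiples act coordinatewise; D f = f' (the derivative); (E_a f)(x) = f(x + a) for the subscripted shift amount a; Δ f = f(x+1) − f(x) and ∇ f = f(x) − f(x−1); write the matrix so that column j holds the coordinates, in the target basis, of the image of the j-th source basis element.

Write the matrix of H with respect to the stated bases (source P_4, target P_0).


the matrix is [[0, 0, 0, 0, 0]] (rows listed top to bottom)

image of 1: 0
image of x: 0
image of x^2: 0
image of x^3: 0
image of x^4: 0
each image's coordinates form column j of the matrix


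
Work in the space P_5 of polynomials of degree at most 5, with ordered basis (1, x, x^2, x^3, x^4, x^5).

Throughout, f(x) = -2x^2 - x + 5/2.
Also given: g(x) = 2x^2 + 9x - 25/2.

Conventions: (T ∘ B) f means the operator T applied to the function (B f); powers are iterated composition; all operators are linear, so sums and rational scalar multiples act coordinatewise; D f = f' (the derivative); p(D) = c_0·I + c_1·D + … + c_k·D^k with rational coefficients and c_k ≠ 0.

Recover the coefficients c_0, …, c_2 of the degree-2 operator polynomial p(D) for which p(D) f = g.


c_0 = -1, c_1 = -2, c_2 = 3

D^0 f = -2x^2 - x + 5/2
D^1 f = -4x - 1
D^2 f = -4
matching coefficients of g against c_0 f + c_1 Df + … from the top degree down determines the c_i
solution: c_0 = -1, c_1 = -2, c_2 = 3


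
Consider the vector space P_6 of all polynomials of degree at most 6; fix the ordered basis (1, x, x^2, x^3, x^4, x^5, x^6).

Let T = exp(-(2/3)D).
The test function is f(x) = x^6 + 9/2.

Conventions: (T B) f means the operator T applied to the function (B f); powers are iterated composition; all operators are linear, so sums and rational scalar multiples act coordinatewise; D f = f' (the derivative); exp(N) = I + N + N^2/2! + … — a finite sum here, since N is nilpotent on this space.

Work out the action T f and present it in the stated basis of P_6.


the image equals g(x) = x^6 - 4x^5 + (20/3)x^4 - (160/27)x^3 + (80/27)x^2 - (64/81)x + 6689/1458

order-1 term: -4x^5
order-2 term: (20/3)x^4
order-3 term: -(160/27)x^3
order-4 term: (80/27)x^2
order-5 term: -(64/81)x
order-6 term: 64/729
the series for exp(-(2/3)D) f terminates at order 6
exp(-(2/3)D) f = x^6 - 4x^5 + (20/3)x^4 - (160/27)x^3 + (80/27)x^2 - (64/81)x + 6689/1458


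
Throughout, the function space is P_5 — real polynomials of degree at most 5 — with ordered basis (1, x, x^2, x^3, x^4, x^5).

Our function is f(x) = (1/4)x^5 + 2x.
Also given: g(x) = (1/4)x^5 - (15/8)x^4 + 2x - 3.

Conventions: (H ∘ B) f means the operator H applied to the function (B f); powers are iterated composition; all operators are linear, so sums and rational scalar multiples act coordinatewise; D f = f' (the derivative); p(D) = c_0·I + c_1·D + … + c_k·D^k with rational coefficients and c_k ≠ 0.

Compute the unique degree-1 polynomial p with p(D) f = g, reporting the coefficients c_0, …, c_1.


D^0 f = (1/4)x^5 + 2x
D^1 f = (5/4)x^4 + 2
matching coefficients of g against c_0 f + c_1 Df + … from the top degree down determines the c_i
solution: c_0 = 1, c_1 = -3/2

p(D) = I − (3/2)·D, i.e. c_0 = 1, c_1 = -3/2


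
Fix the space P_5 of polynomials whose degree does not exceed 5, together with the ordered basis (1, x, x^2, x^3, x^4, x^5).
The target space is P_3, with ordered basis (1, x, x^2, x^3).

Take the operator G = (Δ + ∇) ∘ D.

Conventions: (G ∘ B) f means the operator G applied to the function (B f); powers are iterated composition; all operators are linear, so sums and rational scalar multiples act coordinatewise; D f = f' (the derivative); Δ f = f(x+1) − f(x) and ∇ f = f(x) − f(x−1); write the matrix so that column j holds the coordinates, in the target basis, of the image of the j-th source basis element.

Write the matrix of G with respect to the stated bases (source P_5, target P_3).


the matrix is [[0, 0, 4, 0, 8, 0]; [0, 0, 0, 12, 0, 40]; [0, 0, 0, 0, 24, 0]; [0, 0, 0, 0, 0, 40]] (rows listed top to bottom)

image of 1: 0
image of x: 0
image of x^2: 4
image of x^3: 12x
image of x^4: 24x^2 + 8
image of x^5: 40x^3 + 40x
each image's coordinates form column j of the matrix


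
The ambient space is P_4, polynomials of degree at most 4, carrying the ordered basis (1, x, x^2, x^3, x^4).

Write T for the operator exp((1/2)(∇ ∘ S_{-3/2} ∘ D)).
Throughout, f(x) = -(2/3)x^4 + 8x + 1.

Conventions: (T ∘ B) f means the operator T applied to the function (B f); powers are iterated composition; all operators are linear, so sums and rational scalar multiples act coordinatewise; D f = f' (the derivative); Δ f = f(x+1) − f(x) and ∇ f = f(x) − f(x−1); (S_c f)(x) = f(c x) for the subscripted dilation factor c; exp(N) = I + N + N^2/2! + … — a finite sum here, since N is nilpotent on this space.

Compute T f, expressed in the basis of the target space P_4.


order-1 term: (27/2)x^2 - (27/2)x + 9/2
order-2 term: -81/8
the series for exp((1/2)(∇ ∘ S_{-3/2} ∘ D)) f terminates at order 2
exp((1/2)(∇ ∘ S_{-3/2} ∘ D)) f = -(2/3)x^4 + (27/2)x^2 - (11/2)x - 37/8

the result is g(x) = -(2/3)x^4 + (27/2)x^2 - (11/2)x - 37/8


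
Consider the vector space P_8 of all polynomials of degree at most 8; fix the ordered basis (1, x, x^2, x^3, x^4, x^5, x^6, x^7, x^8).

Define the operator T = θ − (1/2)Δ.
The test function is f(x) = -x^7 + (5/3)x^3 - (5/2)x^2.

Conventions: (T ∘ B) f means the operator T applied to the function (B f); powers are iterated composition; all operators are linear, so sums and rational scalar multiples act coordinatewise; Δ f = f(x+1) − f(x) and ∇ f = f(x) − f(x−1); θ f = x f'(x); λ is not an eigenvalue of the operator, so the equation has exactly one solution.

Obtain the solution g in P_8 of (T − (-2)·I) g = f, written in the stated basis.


g(x) = -(1/9)x^7 - (7/144)x^6 - (3/16)x^5 - (25/54)x^4 - (227/432)x^3 - (343/192)x^2 - (7783/5184)x - 749/648

write g with unknown coordinates in the stated basis and equate coefficients in (T − (-2)·I) g = f
solving from the highest basis element down gives g = -(1/9)x^7 - (7/144)x^6 - (3/16)x^5 - (25/54)x^4 - (227/432)x^3 - (343/192)x^2 - (7783/5184)x - 749/648
check: T g = -(7/9)x^7 + (7/72)x^6 + (3/8)x^5 + (25/27)x^4 + (587/216)x^3 + (103/96)x^2 + (7783/2592)x + 749/324
so T g − (-2)·g = -x^7 + (5/3)x^3 - (5/2)x^2 = f ✓


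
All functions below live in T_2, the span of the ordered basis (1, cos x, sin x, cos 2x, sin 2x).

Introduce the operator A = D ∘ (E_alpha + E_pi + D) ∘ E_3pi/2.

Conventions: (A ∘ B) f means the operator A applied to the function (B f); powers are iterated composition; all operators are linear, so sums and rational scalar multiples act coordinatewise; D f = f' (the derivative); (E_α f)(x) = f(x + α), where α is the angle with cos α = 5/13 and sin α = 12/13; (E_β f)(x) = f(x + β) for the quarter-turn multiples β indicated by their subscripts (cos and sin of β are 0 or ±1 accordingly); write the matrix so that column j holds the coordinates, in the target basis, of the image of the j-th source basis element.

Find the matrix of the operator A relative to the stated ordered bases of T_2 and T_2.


image of 1: 0
image of cos x: -(8/13)cos x - (25/13)sin x
image of sin x: (25/13)cos x - (8/13)sin x
image of cos 2x: (916/169)cos 2x + (100/169)sin 2x
image of sin 2x: -(100/169)cos 2x + (916/169)sin 2x
each image's coordinates form column j of the matrix

the matrix is [[0, 0, 0, 0, 0]; [0, -8/13, 25/13, 0, 0]; [0, -25/13, -8/13, 0, 0]; [0, 0, 0, 916/169, -100/169]; [0, 0, 0, 100/169, 916/169]] (rows listed top to bottom)


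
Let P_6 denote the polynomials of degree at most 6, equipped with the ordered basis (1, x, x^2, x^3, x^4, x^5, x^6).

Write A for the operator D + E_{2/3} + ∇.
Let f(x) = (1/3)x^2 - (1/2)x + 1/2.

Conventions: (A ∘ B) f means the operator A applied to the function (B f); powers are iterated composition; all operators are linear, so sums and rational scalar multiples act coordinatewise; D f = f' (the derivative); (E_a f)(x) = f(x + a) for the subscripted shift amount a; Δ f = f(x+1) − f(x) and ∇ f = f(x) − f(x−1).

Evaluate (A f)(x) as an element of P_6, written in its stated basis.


D f = (2/3)x - 1/2
E_{2/3} f = (1/3)x^2 - (1/18)x + 17/54
∇ f = (2/3)x - 5/6
(D + E_{2/3} + ∇) f = (1/3)x^2 + (23/18)x - 55/54

g(x) = (1/3)x^2 + (23/18)x - 55/54


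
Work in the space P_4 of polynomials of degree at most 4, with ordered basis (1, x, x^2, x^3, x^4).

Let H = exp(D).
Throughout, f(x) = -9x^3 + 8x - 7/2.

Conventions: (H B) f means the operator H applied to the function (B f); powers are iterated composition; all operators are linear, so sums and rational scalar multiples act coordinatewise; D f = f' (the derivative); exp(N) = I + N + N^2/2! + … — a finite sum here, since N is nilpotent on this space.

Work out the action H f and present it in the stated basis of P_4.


order-1 term: -27x^2 + 8
order-2 term: -27x
order-3 term: -9
the series for exp(D) f terminates at order 3
exp(D) f = -9x^3 - 27x^2 - 19x - 9/2

the image equals g(x) = -9x^3 - 27x^2 - 19x - 9/2


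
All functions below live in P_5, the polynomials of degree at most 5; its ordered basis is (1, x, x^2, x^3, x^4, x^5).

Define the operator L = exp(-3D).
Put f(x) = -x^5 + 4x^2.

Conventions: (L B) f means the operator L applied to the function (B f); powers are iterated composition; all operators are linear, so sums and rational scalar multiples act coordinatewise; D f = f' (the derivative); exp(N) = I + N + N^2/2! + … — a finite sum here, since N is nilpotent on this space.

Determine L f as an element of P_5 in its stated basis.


g(x) = -x^5 + 15x^4 - 90x^3 + 274x^2 - 429x + 279

order-1 term: 15x^4 - 24x
order-2 term: -90x^3 + 36
order-3 term: 270x^2
order-4 term: -405x
order-5 term: 243
the series for exp(-3D) f terminates at order 5
exp(-3D) f = -x^5 + 15x^4 - 90x^3 + 274x^2 - 429x + 279


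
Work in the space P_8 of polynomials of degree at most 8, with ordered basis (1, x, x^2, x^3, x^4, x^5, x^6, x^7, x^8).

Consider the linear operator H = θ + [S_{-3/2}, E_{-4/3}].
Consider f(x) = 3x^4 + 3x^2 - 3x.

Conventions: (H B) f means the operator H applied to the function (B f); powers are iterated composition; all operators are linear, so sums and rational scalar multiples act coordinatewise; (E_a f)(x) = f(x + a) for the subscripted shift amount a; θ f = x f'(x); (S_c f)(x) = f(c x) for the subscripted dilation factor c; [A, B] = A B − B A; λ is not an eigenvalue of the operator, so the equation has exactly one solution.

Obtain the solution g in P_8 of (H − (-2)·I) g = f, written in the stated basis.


write g with unknown coordinates in the stated basis and equate coefficients in (H − (-2)·I) g = f
solving from the highest basis element down gives g = (1/2)x^4 - (9/2)x^3 - (333/16)x^2 + (15769/216)x + 4235/54
check: H g = 2x^4 + 9x^3 + (357/8)x^2 - (16093/108)x - 4235/27
so H g − (-2)·g = 3x^4 + 3x^2 - 3x = f ✓

g(x) = (1/2)x^4 - (9/2)x^3 - (333/16)x^2 + (15769/216)x + 4235/54


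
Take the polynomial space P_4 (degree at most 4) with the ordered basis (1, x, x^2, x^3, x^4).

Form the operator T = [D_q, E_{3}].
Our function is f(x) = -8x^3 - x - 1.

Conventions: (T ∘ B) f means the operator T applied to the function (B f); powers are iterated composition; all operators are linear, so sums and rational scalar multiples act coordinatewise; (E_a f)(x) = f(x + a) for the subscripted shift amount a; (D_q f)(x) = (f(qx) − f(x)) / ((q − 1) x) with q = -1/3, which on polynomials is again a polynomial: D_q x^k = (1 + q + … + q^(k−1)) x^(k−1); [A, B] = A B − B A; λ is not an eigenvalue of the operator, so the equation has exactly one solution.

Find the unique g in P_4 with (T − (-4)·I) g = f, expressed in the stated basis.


write g with unknown coordinates in the stated basis and equate coefficients in (T − (-4)·I) g = f
solving from the highest basis element down gives g = -2x^3 + (5/12)x + 39/4
check: T g = -(8/3)x - 40
so T g − (-4)·g = -8x^3 - x - 1 = f ✓

the result is g(x) = -2x^3 + (5/12)x + 39/4


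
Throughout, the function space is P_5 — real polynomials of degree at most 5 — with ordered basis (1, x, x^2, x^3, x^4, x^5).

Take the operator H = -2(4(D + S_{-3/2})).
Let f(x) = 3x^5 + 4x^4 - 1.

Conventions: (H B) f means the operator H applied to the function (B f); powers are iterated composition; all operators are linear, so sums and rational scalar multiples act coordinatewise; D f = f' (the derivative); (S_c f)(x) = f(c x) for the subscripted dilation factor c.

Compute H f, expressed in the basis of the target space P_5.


D f = 15x^4 + 16x^3
S_{-3/2} f = -(729/32)x^5 + (81/4)x^4 - 1
(D + S_{-3/2}) f = -(729/32)x^5 + (141/4)x^4 + 16x^3 - 1
(4(D + S_{-3/2})) f = -(729/8)x^5 + 141x^4 + 64x^3 - 4
(-2(4(D + S_{-3/2}))) f = (729/4)x^5 - 282x^4 - 128x^3 + 8

the image equals g(x) = (729/4)x^5 - 282x^4 - 128x^3 + 8


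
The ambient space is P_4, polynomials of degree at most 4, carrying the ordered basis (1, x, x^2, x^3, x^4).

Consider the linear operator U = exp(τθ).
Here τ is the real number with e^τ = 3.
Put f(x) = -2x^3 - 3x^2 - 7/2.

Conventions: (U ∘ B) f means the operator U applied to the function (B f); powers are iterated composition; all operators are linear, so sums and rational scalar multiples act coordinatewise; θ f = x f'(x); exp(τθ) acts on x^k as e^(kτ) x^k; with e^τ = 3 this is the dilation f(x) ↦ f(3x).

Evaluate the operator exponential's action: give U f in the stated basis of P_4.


exp(τθ) x^k = e^(kτ) x^k; with e^τ = 3 this sends x^k to 3^k x^k
x^2 ↦ 9 x^2
x^3 ↦ 27 x^3
applying this coordinatewise to f: exp(τθ) f = -54x^3 - 27x^2 - 7/2

g(x) = -54x^3 - 27x^2 - 7/2


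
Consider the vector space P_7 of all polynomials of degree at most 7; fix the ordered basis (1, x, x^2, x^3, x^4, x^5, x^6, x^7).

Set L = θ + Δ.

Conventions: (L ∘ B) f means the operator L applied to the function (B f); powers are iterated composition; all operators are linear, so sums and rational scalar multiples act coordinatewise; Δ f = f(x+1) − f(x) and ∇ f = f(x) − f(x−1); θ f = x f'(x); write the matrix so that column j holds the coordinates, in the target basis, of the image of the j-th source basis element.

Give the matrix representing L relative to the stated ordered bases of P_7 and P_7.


image of 1: 0
image of x: x + 1
image of x^2: 2x^2 + 2x + 1
image of x^3: 3x^3 + 3x^2 + 3x + 1
image of x^4: 4x^4 + 4x^3 + 6x^2 + 4x + 1
image of x^5: 5x^5 + 5x^4 + 10x^3 + 10x^2 + 5x + 1
image of x^6: 6x^6 + 6x^5 + 15x^4 + 20x^3 + 15x^2 + 6x + 1
image of x^7: 7x^7 + 7x^6 + 21x^5 + 35x^4 + 35x^3 + 21x^2 + 7x + 1
each image's coordinates form column j of the matrix

the matrix is [[0, 1, 1, 1, 1, 1, 1, 1]; [0, 1, 2, 3, 4, 5, 6, 7]; [0, 0, 2, 3, 6, 10, 15, 21]; [0, 0, 0, 3, 4, 10, 20, 35]; [0, 0, 0, 0, 4, 5, 15, 35]; [0, 0, 0, 0, 0, 5, 6, 21]; [0, 0, 0, 0, 0, 0, 6, 7]; [0, 0, 0, 0, 0, 0, 0, 7]] (rows listed top to bottom)


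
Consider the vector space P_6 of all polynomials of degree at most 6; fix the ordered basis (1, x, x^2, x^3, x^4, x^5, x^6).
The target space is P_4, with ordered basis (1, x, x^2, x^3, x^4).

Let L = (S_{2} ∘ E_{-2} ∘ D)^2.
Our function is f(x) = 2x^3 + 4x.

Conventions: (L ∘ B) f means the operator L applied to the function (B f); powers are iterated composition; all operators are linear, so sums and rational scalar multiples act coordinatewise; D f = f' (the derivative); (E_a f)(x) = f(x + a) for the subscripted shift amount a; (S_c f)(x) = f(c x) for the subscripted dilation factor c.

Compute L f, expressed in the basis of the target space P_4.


D f = 6x^2 + 4
E_{-2} D f = 6x^2 - 24x + 28
S_{2} (E_{-2} ∘ D) f = 24x^2 - 48x + 28
D (S_{2} ∘ E_{-2} ∘ D) f = 48x - 48
E_{-2} D (S_{2} ∘ E_{-2} ∘ D) f = 48x - 144
S_{2} (E_{-2} ∘ D) (S_{2} ∘ E_{-2} ∘ D) f = 96x - 144

the result is g(x) = 96x - 144


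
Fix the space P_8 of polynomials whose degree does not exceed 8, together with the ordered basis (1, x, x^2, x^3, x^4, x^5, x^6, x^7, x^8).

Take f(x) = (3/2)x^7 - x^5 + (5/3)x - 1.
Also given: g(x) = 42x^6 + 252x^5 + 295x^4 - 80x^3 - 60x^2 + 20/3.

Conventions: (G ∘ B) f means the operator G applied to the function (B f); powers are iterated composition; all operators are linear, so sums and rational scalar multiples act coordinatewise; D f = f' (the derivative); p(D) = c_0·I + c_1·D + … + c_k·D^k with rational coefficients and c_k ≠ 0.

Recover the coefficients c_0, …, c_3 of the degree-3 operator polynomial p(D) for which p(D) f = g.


c_0 = 0, c_1 = 4, c_2 = 4, c_3 = 1

D^0 f = (3/2)x^7 - x^5 + (5/3)x - 1
D^1 f = (21/2)x^6 - 5x^4 + 5/3
D^2 f = 63x^5 - 20x^3
D^3 f = 315x^4 - 60x^2
matching coefficients of g against c_0 f + c_1 Df + … from the top degree down determines the c_i
solution: c_0 = 0, c_1 = 4, c_2 = 4, c_3 = 1


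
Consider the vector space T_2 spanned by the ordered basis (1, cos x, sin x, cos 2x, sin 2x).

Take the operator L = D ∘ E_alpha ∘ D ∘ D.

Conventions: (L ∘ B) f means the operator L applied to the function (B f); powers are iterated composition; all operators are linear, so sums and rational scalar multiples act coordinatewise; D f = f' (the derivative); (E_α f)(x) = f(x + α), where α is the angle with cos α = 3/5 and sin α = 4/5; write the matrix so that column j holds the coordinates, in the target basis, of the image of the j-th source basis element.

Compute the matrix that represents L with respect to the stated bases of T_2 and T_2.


image of 1: 0
image of cos x: (4/5)cos x + (3/5)sin x
image of sin x: -(3/5)cos x + (4/5)sin x
image of cos 2x: (192/25)cos 2x - (56/25)sin 2x
image of sin 2x: (56/25)cos 2x + (192/25)sin 2x
each image's coordinates form column j of the matrix

the matrix is [[0, 0, 0, 0, 0]; [0, 4/5, -3/5, 0, 0]; [0, 3/5, 4/5, 0, 0]; [0, 0, 0, 192/25, 56/25]; [0, 0, 0, -56/25, 192/25]] (rows listed top to bottom)


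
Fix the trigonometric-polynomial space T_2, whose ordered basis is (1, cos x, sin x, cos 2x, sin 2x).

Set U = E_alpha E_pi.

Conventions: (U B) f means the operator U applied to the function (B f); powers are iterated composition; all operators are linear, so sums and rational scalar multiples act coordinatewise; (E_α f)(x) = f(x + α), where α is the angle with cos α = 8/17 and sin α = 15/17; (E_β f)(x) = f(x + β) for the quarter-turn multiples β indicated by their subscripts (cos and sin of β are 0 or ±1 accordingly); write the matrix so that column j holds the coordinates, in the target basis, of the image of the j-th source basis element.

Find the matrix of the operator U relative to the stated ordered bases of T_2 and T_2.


image of 1: 1
image of cos x: -(8/17)cos x + (15/17)sin x
image of sin x: -(15/17)cos x - (8/17)sin x
image of cos 2x: -(161/289)cos 2x - (240/289)sin 2x
image of sin 2x: (240/289)cos 2x - (161/289)sin 2x
each image's coordinates form column j of the matrix

the matrix is [[1, 0, 0, 0, 0]; [0, -8/17, -15/17, 0, 0]; [0, 15/17, -8/17, 0, 0]; [0, 0, 0, -161/289, 240/289]; [0, 0, 0, -240/289, -161/289]] (rows listed top to bottom)


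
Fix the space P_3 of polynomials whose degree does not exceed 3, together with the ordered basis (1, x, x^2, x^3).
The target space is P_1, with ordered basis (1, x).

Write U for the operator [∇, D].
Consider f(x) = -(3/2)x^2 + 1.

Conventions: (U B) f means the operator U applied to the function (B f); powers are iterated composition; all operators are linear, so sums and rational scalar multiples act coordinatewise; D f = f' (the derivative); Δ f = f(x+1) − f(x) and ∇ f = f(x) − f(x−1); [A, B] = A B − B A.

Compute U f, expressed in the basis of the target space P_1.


the image equals g(x) = 0

D f = -3x
∇ D f = -3
∇ f = -3x + 3/2
D ∇ f = -3
[∇, D] f = 0


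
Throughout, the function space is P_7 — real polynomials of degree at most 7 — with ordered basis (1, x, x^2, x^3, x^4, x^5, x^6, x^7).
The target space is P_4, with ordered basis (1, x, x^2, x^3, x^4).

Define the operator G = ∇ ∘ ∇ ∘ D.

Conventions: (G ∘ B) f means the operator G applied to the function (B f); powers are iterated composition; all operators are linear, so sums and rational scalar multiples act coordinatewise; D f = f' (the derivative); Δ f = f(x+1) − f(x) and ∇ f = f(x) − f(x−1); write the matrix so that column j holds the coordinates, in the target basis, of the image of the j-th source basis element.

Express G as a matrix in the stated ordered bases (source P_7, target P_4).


image of 1: 0
image of x: 0
image of x^2: 0
image of x^3: 6
image of x^4: 24x - 24
image of x^5: 60x^2 - 120x + 70
image of x^6: 120x^3 - 360x^2 + 420x - 180
image of x^7: 210x^4 - 840x^3 + 1470x^2 - 1260x + 434
each image's coordinates form column j of the matrix

the matrix is [[0, 0, 0, 6, -24, 70, -180, 434]; [0, 0, 0, 0, 24, -120, 420, -1260]; [0, 0, 0, 0, 0, 60, -360, 1470]; [0, 0, 0, 0, 0, 0, 120, -840]; [0, 0, 0, 0, 0, 0, 0, 210]] (rows listed top to bottom)


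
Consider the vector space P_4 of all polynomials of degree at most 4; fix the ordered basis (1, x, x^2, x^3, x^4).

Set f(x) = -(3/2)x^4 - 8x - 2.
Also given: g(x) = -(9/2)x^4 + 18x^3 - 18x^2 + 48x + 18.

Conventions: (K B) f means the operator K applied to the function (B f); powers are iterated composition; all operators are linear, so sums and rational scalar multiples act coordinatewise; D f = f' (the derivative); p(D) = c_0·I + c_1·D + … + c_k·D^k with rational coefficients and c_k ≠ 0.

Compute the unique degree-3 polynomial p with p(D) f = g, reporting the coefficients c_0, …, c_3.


D^0 f = -(3/2)x^4 - 8x - 2
D^1 f = -6x^3 - 8
D^2 f = -18x^2
D^3 f = -36x
matching coefficients of g against c_0 f + c_1 Df + … from the top degree down determines the c_i
solution: c_0 = 3, c_1 = -3, c_2 = 1, c_3 = -2

c_0 = 3, c_1 = -3, c_2 = 1, c_3 = -2


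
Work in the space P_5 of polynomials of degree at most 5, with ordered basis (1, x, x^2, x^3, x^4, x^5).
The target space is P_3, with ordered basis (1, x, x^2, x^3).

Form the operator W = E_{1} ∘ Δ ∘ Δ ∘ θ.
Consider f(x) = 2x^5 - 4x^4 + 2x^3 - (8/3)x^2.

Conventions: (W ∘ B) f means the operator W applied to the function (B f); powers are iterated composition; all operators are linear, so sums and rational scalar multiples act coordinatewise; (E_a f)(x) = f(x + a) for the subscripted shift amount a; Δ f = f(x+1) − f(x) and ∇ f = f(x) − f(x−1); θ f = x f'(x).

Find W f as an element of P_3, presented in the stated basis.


θ f = 10x^5 - 16x^4 + 6x^3 - (16/3)x^2
Δ θ f = 50x^4 + 36x^3 + 22x^2 - (20/3)x - 16/3
Δ (Δ ∘ θ) f = 200x^3 + 408x^2 + 352x + 304/3
E_{1} Δ (Δ ∘ θ) f = 200x^3 + 1008x^2 + 1768x + 3184/3

the image equals g(x) = 200x^3 + 1008x^2 + 1768x + 3184/3


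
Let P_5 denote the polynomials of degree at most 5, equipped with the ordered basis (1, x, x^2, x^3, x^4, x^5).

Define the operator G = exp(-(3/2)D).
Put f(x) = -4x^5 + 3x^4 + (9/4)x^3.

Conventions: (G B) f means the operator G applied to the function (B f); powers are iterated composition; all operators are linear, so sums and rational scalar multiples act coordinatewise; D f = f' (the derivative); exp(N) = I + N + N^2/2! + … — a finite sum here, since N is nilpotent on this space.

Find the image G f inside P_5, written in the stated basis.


order-1 term: 30x^4 - 18x^3 - (81/8)x^2
order-2 term: -90x^3 + (81/2)x^2 + (243/16)x
order-3 term: 135x^2 - (81/2)x - 243/32
order-4 term: -(405/4)x + 243/16
order-5 term: 243/8
the series for exp(-(3/2)D) f terminates at order 5
exp(-(3/2)D) f = -4x^5 + 33x^4 - (423/4)x^3 + (1323/8)x^2 - (2025/16)x + 1215/32

the result is g(x) = -4x^5 + 33x^4 - (423/4)x^3 + (1323/8)x^2 - (2025/16)x + 1215/32


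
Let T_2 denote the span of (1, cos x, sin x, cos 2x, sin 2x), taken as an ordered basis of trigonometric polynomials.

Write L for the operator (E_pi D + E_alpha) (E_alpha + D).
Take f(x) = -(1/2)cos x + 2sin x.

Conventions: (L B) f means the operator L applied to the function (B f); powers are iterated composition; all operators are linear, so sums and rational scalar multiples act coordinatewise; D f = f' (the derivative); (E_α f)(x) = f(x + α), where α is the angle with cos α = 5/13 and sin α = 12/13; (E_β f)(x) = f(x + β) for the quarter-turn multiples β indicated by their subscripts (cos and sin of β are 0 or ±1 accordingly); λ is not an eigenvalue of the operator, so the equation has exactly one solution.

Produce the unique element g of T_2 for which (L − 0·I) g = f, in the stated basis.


the image equals g(x) = -(53/20)cos x + (2/5)sin x

write g with unknown coordinates in the stated basis and equate coefficients in (L − 0·I) g = f
solving from the highest basis element down gives g = -(53/20)cos x + (2/5)sin x
check: L g = -(1/2)cos x + 2sin x
so L g − 0·g = -(1/2)cos x + 2sin x = f ✓


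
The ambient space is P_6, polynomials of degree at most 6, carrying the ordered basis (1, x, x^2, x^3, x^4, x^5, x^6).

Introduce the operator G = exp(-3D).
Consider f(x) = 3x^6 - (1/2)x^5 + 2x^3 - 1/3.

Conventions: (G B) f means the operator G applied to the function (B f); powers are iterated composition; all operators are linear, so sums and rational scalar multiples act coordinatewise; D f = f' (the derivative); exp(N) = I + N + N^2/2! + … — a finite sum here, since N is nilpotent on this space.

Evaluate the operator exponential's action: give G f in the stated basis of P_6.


order-1 term: -54x^5 + (15/2)x^4 - 18x^2
order-2 term: 405x^4 - 45x^3 + 54x
order-3 term: -1620x^3 + 135x^2 - 54
order-4 term: 3645x^2 - (405/2)x
order-5 term: -4374x + 243/2
order-6 term: 2187
the series for exp(-3D) f terminates at order 6
exp(-3D) f = 3x^6 - (109/2)x^5 + (825/2)x^4 - 1663x^3 + 3762x^2 - (9045/2)x + 13525/6

the image equals g(x) = 3x^6 - (109/2)x^5 + (825/2)x^4 - 1663x^3 + 3762x^2 - (9045/2)x + 13525/6


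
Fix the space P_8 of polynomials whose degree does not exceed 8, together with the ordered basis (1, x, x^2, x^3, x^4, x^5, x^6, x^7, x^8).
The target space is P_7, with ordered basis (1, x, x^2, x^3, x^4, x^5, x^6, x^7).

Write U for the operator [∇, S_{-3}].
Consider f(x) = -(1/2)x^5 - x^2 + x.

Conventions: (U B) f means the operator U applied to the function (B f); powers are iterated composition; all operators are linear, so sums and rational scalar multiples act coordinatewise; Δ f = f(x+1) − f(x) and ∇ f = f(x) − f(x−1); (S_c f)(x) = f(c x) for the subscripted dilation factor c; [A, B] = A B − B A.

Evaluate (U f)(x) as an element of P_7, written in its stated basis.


S_{-3} f = (243/2)x^5 - 9x^2 - 3x
∇ S_{-3} f = (1215/2)x^4 - 1215x^3 + 1215x^2 - (1251/2)x + 255/2
∇ f = -(5/2)x^4 + 5x^3 - 5x^2 + (1/2)x + 3/2
S_{-3} ∇ f = -(405/2)x^4 - 135x^3 - 45x^2 - (3/2)x + 3/2
[∇, S_{-3}] f = 810x^4 - 1080x^3 + 1260x^2 - 624x + 126

the result is g(x) = 810x^4 - 1080x^3 + 1260x^2 - 624x + 126


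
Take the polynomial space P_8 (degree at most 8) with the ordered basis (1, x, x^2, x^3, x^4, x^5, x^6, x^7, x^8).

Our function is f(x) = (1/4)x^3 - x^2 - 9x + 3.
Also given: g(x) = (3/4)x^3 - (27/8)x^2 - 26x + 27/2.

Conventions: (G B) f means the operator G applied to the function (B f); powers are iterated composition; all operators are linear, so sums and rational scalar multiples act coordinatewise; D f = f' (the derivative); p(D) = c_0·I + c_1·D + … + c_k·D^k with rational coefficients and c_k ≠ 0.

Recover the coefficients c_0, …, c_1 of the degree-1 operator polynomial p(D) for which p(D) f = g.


p(D) = 3·I − (1/2)·D, i.e. c_0 = 3, c_1 = -1/2

D^0 f = (1/4)x^3 - x^2 - 9x + 3
D^1 f = (3/4)x^2 - 2x - 9
matching coefficients of g against c_0 f + c_1 Df + … from the top degree down determines the c_i
solution: c_0 = 3, c_1 = -1/2


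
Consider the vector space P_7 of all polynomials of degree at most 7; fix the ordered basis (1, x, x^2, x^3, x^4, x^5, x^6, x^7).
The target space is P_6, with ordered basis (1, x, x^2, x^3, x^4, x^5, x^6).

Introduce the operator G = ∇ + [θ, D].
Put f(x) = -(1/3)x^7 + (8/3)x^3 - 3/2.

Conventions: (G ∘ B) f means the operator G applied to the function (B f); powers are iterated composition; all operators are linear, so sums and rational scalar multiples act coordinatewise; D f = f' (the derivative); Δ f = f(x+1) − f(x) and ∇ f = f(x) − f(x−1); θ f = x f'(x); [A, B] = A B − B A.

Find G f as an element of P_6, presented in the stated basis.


the result is g(x) = 7x^5 - (35/3)x^4 + (35/3)x^3 - 7x^2 - (17/3)x + 7/3

∇ f = -(7/3)x^6 + 7x^5 - (35/3)x^4 + (35/3)x^3 + x^2 - (17/3)x + 7/3
D f = -(7/3)x^6 + 8x^2
θ D f = -14x^6 + 16x^2
θ f = -(7/3)x^7 + 8x^3
D θ f = -(49/3)x^6 + 24x^2
[θ, D] f = (7/3)x^6 - 8x^2
(∇ + [θ, D]) f = 7x^5 - (35/3)x^4 + (35/3)x^3 - 7x^2 - (17/3)x + 7/3


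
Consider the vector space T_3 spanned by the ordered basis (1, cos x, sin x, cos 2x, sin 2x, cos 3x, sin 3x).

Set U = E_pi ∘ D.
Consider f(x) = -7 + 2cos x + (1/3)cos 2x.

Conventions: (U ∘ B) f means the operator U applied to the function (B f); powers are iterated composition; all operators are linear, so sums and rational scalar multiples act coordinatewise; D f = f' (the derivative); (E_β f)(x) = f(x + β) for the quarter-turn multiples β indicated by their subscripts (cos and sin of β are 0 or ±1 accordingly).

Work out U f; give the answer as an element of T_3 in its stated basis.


the result is g(x) = 2sin x - (2/3)sin 2x

D f = -2sin x - (2/3)sin 2x
E_pi D f = 2sin x - (2/3)sin 2x


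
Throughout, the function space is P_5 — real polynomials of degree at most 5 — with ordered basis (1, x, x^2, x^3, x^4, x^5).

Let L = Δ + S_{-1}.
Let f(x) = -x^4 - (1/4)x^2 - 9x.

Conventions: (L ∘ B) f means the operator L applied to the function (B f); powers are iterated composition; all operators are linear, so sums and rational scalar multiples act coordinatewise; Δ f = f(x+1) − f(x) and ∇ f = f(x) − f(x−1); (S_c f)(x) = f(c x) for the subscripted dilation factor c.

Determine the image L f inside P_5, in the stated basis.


the image equals g(x) = -x^4 - 4x^3 - (25/4)x^2 + (9/2)x - 41/4

Δ f = -4x^3 - 6x^2 - (9/2)x - 41/4
S_{-1} f = -x^4 - (1/4)x^2 + 9x
(Δ + S_{-1}) f = -x^4 - 4x^3 - (25/4)x^2 + (9/2)x - 41/4
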